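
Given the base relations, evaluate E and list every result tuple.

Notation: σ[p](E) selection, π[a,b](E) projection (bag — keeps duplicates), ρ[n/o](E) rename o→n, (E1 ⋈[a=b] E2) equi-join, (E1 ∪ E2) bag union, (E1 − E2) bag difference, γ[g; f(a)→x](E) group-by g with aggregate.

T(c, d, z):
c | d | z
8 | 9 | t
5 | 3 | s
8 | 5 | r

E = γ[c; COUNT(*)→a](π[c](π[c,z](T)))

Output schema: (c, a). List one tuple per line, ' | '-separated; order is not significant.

Per-node cardinality:
  T → 3
  π[c,z](T) → 3
  π[c](π[c,z](T)) → 3
  γ[c; COUNT(*)→a](π[c](π[c,z](T))) → 2

== RESULT ==
c | a
5 | 1
8 | 2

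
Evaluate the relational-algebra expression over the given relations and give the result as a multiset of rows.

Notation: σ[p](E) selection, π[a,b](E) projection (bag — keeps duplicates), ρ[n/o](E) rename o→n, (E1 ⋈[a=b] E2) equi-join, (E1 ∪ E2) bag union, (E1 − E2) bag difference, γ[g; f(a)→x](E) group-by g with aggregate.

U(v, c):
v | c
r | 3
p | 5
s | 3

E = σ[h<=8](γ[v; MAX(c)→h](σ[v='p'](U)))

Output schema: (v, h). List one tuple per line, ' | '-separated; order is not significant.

Row counts bottom-up:
  U → 3
  σ[v='p'](U) → 1
  γ[v; MAX(c)→h](σ[v='p'](U)) → 1
  σ[h<=8](γ[v; MAX(c)→h](σ[v='p'](U))) → 1

== RESULT ==
v | h
p | 5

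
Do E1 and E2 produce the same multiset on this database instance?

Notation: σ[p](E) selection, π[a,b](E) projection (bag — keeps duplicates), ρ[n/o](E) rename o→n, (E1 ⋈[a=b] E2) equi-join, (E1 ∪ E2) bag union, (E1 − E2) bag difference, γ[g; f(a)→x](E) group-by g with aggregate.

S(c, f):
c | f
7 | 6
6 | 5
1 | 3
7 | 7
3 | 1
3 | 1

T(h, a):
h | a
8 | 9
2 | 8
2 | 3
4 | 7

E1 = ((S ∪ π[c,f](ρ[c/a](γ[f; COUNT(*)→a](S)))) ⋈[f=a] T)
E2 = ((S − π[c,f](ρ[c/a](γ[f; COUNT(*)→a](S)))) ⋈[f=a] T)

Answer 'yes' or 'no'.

E1 stepwise |·|:
  S → 6
  S → 6
  γ[f; COUNT(*)→a](S) → 5
  ρ[c/a](γ[f; COUNT(*)→a](S)) → 5
  π[c,f](ρ[c/a](γ[f; COUNT(*)→a](S))) → 5
  (S ∪ π[c,f](ρ[c/a](γ[f; COUNT(*)→a](S)))) → 11
  T → 4
  ((S ∪ π[c,f](ρ[c/a](γ[f; COUNT(*)→a](S)))) ⋈[f=a] T) → 4
E2 stepwise |·|:
  S → 6
  S → 6
  γ[f; COUNT(*)→a](S) → 5
  ρ[c/a](γ[f; COUNT(*)→a](S)) → 5
  π[c,f](ρ[c/a](γ[f; COUNT(*)→a](S))) → 5
  (S − π[c,f](ρ[c/a](γ[f; COUNT(*)→a](S)))) → 5
  T → 4
  ((S − π[c,f](ρ[c/a](γ[f; COUNT(*)→a](S)))) ⋈[f=a] T) → 1

E1 result:
c | f | h | a
1 | 3 | 2 | 3
1 | 3 | 2 | 3
1 | 7 | 4 | 7
7 | 7 | 4 | 7
E2 result:
c | f | h | a
7 | 7 | 4 | 7
Witness: (1, 7, 4, 7) appears 1× in E1 but 0× in E2.

no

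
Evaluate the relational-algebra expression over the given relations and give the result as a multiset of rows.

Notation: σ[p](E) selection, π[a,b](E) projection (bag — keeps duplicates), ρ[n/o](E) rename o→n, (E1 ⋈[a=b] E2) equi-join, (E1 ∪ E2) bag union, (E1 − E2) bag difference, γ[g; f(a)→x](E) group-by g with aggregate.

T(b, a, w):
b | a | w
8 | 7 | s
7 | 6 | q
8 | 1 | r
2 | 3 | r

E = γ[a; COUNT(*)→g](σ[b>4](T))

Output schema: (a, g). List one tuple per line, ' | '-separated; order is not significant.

Row counts bottom-up:
  T → 4
  σ[b>4](T) → 3
  γ[a; COUNT(*)→g](σ[b>4](T)) → 3

== RESULT ==
a | g
1 | 1
6 | 1
7 | 1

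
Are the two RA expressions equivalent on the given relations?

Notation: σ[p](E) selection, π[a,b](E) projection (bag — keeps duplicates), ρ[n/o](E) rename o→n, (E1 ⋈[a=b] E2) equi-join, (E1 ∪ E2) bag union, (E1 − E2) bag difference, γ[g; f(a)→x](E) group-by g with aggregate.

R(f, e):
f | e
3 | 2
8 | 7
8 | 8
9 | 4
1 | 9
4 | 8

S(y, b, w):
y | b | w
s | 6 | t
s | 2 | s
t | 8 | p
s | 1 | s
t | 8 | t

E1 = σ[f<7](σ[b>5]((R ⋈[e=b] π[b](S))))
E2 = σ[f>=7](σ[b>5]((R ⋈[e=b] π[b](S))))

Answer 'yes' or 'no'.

E1 subexpression sizes:
  R → 6
  S → 5
  π[b](S) → 5
  (R ⋈[e=b] π[b](S)) → 5
  σ[b>5]((R ⋈[e=b] π[b](S))) → 4
  σ[f<7](σ[b>5]((R ⋈[e=b] π[b](S)))) → 2
E2 subexpression sizes:
  R → 6
  S → 5
  π[b](S) → 5
  (R ⋈[e=b] π[b](S)) → 5
  σ[b>5]((R ⋈[e=b] π[b](S))) → 4
  σ[f>=7](σ[b>5]((R ⋈[e=b] π[b](S)))) → 2

E1 result:
f | e | b
4 | 8 | 8
4 | 8 | 8
E2 result:
f | e | b
8 | 8 | 8
8 | 8 | 8
Witness: (4, 8, 8) appears 2× in E1 but 0× in E2.

no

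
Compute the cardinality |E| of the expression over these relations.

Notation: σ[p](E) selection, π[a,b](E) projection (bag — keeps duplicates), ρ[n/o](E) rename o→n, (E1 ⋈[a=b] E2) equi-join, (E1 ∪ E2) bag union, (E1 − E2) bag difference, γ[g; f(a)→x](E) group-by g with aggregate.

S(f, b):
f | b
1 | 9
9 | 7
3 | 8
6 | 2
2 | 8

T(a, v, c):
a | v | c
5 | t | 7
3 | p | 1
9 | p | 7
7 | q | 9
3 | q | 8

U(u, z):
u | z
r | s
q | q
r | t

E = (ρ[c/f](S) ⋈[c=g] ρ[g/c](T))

Subexpression sizes:
  S → 5
  ρ[c/f](S) → 5
  T → 5
  ρ[g/c](T) → 5
  (ρ[c/f](S) ⋈[c=g] ρ[g/c](T)) → 2

|E| = 2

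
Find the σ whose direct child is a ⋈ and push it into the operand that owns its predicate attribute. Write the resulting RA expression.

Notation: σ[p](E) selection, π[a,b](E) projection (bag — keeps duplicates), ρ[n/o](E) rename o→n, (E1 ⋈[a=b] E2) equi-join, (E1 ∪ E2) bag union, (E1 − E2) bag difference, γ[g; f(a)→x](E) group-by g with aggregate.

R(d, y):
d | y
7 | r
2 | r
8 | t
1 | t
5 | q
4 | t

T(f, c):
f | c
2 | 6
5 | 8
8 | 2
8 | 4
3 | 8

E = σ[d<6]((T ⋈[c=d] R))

σ filters on d, owned by the right side.
E' = (T ⋈[c=d] σ[d<6](R))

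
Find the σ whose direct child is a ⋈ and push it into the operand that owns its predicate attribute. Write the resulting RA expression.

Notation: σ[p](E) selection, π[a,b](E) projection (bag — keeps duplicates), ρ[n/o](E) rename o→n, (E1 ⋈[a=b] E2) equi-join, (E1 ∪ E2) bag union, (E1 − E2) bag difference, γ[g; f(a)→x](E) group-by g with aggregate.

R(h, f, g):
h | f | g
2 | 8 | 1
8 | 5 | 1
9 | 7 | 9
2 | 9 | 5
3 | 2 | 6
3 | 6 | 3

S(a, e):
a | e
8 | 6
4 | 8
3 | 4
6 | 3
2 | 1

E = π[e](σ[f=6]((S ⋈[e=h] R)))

σ filters on f, owned by the right side.
E' = π[e]((S ⋈[e=h] σ[f=6](R)))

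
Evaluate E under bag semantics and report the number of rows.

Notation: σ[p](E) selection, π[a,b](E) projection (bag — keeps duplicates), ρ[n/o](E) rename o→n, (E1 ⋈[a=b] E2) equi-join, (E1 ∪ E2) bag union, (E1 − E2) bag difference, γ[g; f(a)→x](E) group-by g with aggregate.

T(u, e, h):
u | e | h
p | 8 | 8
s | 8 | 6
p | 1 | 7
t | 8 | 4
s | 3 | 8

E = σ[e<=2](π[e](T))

Per-node cardinality:
  T → 5
  π[e](T) → 5
  σ[e<=2](π[e](T)) → 1

|E| = 1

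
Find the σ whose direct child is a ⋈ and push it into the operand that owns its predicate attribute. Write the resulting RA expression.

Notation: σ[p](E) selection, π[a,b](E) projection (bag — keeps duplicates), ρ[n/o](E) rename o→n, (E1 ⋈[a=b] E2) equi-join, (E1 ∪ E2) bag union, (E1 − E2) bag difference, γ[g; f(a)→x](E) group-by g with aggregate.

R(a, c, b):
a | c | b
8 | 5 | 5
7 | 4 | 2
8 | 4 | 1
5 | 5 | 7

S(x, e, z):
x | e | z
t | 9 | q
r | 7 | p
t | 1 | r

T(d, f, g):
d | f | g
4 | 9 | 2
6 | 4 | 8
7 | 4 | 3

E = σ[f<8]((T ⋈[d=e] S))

σ filters on f, owned by the left side.
E' = (σ[f<8](T) ⋈[d=e] S)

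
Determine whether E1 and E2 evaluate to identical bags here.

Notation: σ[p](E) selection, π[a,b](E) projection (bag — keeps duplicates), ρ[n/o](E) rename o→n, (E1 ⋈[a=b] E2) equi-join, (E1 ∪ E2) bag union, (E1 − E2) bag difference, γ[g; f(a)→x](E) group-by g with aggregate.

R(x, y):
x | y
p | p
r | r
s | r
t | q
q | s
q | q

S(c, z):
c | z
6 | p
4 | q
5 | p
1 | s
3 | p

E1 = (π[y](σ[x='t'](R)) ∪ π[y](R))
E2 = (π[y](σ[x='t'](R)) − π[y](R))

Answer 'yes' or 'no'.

E1 row counts bottom-up:
  R → 6
  σ[x='t'](R) → 1
  π[y](σ[x='t'](R)) → 1
  R → 6
  π[y](R) → 6
  (π[y](σ[x='t'](R)) ∪ π[y](R)) → 7
E2 row counts bottom-up:
  R → 6
  σ[x='t'](R) → 1
  π[y](σ[x='t'](R)) → 1
  R → 6
  π[y](R) → 6
  (π[y](σ[x='t'](R)) − π[y](R)) → 0

E1 result:
y
p
q
q
q
r
r
s
E2 result:
y
(0 rows)
Witness: ('p',) appears 1× in E1 but 0× in E2.

no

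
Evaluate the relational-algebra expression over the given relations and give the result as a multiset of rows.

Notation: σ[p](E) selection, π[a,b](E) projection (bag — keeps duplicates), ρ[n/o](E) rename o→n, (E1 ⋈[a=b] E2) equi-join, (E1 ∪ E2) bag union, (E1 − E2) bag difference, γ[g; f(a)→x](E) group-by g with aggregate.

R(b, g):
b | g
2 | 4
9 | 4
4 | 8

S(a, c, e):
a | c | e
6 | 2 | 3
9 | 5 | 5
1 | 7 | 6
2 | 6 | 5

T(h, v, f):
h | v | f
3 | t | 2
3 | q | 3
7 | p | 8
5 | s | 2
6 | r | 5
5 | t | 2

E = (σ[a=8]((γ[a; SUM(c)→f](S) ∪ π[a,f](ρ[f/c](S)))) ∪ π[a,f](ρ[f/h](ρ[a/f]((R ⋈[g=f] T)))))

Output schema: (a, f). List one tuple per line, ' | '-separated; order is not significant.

Subexpression sizes:
  S → 4
  γ[a; SUM(c)→f](S) → 4
  S → 4
  ρ[f/c](S) → 4
  π[a,f](ρ[f/c](S)) → 4
  (γ[a; SUM(c)→f](S) ∪ π[a,f](ρ[f/c](S))) → 8
  σ[a=8]((γ[a; SUM(c)→f](S) ∪ π[a,f](ρ[f/c](S)))) → 0
  R → 3
  T → 6
  (R ⋈[g=f] T) → 1
  ρ[a/f]((R ⋈[g=f] T)) → 1
  ρ[f/h](ρ[a/f]((R ⋈[g=f] T))) → 1
  π[a,f](ρ[f/h](ρ[a/f]((R ⋈[g=f] T)))) → 1
  (σ[a=8]((γ[a; SUM(c)→f](S) ∪ π[a,f](ρ[f/c](S)))) ∪ π[a,f](ρ[f/h](ρ[a/f]((R ⋈[g=f] T))))) → 1

== RESULT ==
a | f
8 | 7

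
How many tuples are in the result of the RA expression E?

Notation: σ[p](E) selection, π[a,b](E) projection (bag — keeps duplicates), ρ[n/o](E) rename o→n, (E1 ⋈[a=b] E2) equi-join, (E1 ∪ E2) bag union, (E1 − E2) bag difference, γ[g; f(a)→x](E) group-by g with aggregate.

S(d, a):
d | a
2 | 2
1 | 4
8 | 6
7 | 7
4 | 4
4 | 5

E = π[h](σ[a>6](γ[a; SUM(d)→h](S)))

Subexpression sizes:
  S → 6
  γ[a; SUM(d)→h](S) → 5
  σ[a>6](γ[a; SUM(d)→h](S)) → 1
  π[h](σ[a>6](γ[a; SUM(d)→h](S))) → 1

|E| = 1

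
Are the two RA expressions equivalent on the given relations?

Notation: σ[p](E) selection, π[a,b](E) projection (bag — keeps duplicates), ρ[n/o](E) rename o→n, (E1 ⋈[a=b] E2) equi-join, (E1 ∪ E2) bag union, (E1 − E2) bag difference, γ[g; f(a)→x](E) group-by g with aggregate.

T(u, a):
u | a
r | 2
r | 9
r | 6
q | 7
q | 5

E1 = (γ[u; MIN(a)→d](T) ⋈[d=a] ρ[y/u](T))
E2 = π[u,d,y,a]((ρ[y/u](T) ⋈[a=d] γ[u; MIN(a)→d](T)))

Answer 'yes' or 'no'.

E1 per-node cardinality:
  T → 5
  γ[u; MIN(a)→d](T) → 2
  T → 5
  ρ[y/u](T) → 5
  (γ[u; MIN(a)→d](T) ⋈[d=a] ρ[y/u](T)) → 2
E2 per-node cardinality:
  T → 5
  ρ[y/u](T) → 5
  T → 5
  γ[u; MIN(a)→d](T) → 2
  (ρ[y/u](T) ⋈[a=d] γ[u; MIN(a)→d](T)) → 2
  π[u,d,y,a]((ρ[y/u](T) ⋈[a=d] γ[u; MIN(a)→d](T))) → 2

E1 and E2 produce the same multiset:
u | d | y | a
q | 5 | q | 5
r | 2 | r | 2

yes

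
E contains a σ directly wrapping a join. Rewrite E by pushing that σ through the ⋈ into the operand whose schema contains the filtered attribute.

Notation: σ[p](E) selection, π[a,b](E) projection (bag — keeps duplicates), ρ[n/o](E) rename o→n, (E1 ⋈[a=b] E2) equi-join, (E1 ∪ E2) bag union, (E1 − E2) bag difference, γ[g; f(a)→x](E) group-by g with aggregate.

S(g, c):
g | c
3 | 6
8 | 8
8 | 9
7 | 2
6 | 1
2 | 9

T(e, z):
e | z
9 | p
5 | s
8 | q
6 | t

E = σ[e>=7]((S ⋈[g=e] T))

σ filters on e, owned by the right side.
E' = (S ⋈[g=e] σ[e>=7](T))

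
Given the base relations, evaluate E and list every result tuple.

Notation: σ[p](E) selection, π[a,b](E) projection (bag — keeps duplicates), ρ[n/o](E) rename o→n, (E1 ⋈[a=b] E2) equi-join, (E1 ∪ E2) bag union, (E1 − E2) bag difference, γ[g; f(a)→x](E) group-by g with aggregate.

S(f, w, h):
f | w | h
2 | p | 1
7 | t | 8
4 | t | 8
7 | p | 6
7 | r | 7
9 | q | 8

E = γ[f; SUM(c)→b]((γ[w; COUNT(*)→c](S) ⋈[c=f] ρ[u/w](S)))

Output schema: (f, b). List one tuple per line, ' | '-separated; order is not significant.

Subexpression sizes:
  S → 6
  γ[w; COUNT(*)→c](S) → 4
  S → 6
  ρ[u/w](S) → 6
  (γ[w; COUNT(*)→c](S) ⋈[c=f] ρ[u/w](S)) → 2
  γ[f; SUM(c)→b]((γ[w; COUNT(*)→c](S) ⋈[c=f] ρ[u/w](S))) → 1

== RESULT ==
f | b
2 | 4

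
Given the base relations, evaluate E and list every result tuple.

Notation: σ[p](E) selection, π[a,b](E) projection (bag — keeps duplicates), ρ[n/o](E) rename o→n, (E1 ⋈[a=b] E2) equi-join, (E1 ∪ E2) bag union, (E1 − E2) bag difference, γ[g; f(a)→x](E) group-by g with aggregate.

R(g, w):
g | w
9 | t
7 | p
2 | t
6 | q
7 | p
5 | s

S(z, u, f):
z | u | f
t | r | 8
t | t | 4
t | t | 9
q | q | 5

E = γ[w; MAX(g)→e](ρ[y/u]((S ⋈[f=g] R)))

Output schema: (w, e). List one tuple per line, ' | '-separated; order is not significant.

Stepwise |·|:
  S → 4
  R → 6
  (S ⋈[f=g] R) → 2
  ρ[y/u]((S ⋈[f=g] R)) → 2
  γ[w; MAX(g)→e](ρ[y/u]((S ⋈[f=g] R))) → 2

== RESULT ==
w | e
s | 5
t | 9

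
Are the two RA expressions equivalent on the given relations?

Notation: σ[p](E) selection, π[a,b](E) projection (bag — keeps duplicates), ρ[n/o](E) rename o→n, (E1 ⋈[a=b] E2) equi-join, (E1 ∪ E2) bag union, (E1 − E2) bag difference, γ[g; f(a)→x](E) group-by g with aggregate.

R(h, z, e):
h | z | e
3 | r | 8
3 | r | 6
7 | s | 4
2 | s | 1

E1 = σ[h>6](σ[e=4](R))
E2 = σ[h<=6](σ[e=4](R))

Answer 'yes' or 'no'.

E1 row counts bottom-up:
  R → 4
  σ[e=4](R) → 1
  σ[h>6](σ[e=4](R)) → 1
E2 row counts bottom-up:
  R → 4
  σ[e=4](R) → 1
  σ[h<=6](σ[e=4](R)) → 0

E1 result:
h | z | e
7 | s | 4
E2 result:
h | z | e
(0 rows)
Witness: (7, 's', 4) appears 1× in E1 but 0× in E2.

no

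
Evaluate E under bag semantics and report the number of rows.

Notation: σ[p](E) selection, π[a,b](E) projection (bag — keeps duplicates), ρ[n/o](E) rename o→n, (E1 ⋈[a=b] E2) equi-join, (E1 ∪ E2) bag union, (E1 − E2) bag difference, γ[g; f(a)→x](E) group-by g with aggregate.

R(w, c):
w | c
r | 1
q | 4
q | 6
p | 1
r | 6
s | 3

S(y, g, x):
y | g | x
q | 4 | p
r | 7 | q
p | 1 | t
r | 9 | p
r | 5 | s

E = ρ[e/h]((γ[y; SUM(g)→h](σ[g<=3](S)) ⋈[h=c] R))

Stepwise |·|:
  S → 5
  σ[g<=3](S) → 1
  γ[y; SUM(g)→h](σ[g<=3](S)) → 1
  R → 6
  (γ[y; SUM(g)→h](σ[g<=3](S)) ⋈[h=c] R) → 2
  ρ[e/h]((γ[y; SUM(g)→h](σ[g<=3](S)) ⋈[h=c] R)) → 2

|E| = 2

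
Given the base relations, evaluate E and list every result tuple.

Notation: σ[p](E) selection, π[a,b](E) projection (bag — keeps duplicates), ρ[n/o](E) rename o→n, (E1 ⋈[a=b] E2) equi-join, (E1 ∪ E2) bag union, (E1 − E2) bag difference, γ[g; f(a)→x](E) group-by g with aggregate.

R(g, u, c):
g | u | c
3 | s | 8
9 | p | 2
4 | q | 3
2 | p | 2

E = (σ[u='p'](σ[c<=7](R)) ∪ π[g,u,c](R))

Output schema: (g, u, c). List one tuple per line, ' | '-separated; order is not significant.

Per-node cardinality:
  R → 4
  σ[c<=7](R) → 3
  σ[u='p'](σ[c<=7](R)) → 2
  R → 4
  π[g,u,c](R) → 4
  (σ[u='p'](σ[c<=7](R)) ∪ π[g,u,c](R)) → 6

== RESULT ==
g | u | c
2 | p | 2
2 | p | 2
3 | s | 8
4 | q | 3
9 | p | 2
9 | p | 2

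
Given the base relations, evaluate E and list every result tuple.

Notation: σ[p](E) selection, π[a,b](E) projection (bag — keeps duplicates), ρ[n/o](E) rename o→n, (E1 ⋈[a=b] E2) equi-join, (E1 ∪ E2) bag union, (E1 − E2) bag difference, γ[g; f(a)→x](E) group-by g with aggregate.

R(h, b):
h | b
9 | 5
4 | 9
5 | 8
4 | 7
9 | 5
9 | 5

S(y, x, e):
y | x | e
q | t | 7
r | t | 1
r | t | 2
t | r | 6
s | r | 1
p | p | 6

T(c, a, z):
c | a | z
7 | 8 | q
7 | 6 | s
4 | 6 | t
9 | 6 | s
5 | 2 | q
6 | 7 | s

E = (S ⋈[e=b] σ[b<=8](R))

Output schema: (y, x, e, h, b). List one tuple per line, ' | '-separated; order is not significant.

Row counts bottom-up:
  S → 6
  R → 6
  σ[b<=8](R) → 5
  (S ⋈[e=b] σ[b<=8](R)) → 1

== RESULT ==
y | x | e | h | b
q | t | 7 | 4 | 7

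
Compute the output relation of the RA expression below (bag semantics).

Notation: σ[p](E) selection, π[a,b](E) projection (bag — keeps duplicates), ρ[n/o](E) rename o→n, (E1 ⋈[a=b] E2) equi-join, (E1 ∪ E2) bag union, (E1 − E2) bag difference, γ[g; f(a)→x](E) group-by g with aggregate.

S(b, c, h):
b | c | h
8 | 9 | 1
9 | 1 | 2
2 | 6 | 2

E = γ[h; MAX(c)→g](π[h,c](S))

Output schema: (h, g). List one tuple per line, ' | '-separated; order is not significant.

Stepwise |·|:
  S → 3
  π[h,c](S) → 3
  γ[h; MAX(c)→g](π[h,c](S)) → 2

== RESULT ==
h | g
1 | 9
2 | 6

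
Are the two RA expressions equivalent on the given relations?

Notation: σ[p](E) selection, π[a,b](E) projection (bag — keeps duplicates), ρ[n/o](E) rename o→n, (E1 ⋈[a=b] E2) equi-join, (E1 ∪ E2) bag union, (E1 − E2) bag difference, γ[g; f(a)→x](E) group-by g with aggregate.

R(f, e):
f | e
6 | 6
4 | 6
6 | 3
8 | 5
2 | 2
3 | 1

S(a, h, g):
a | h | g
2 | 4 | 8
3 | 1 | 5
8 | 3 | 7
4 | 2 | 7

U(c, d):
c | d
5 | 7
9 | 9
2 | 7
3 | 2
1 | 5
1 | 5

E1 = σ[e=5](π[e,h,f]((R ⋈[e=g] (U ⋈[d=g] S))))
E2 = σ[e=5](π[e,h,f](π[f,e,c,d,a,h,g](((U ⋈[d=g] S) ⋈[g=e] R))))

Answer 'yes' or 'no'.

E1 per-node cardinality:
  R → 6
  U → 6
  S → 4
  (U ⋈[d=g] S) → 6
  (R ⋈[e=g] (U ⋈[d=g] S)) → 2
  π[e,h,f]((R ⋈[e=g] (U ⋈[d=g] S))) → 2
  σ[e=5](π[e,h,f]((R ⋈[e=g] (U ⋈[d=g] S)))) → 2
E2 per-node cardinality:
  U → 6
  S → 4
  (U ⋈[d=g] S) → 6
  R → 6
  ((U ⋈[d=g] S) ⋈[g=e] R) → 2
  π[f,e,c,d,a,h,g](((U ⋈[d=g] S) ⋈[g=e] R)) → 2
  π[e,h,f](π[f,e,c,d,a,h,g](((U ⋈[d=g] S) ⋈[g=e] R))) → 2
  σ[e=5](π[e,h,f](π[f,e,c,d,a,h,g](((U ⋈[d=g] S) ⋈[g=e] R)))) → 2

E1 and E2 produce the same multiset:
e | h | f
5 | 1 | 8
5 | 1 | 8

yes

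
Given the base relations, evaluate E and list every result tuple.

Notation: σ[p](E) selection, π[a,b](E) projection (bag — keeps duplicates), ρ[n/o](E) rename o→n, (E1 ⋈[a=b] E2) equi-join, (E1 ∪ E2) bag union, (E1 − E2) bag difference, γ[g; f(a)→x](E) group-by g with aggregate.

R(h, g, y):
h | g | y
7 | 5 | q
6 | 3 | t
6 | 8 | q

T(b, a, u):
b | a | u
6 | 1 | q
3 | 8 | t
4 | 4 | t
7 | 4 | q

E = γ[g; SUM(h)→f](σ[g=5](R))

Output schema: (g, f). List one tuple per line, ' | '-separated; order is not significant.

Row counts bottom-up:
  R → 3
  σ[g=5](R) → 1
  γ[g; SUM(h)→f](σ[g=5](R)) → 1

== RESULT ==
g | f
5 | 7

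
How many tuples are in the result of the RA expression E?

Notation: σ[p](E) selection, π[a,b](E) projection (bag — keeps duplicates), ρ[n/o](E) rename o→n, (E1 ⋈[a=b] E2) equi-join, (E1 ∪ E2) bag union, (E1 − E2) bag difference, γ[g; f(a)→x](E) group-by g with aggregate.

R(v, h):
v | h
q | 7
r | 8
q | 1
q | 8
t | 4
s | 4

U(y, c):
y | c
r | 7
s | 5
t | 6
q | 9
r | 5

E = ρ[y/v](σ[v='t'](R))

Per-node cardinality:
  R → 6
  σ[v='t'](R) → 1
  ρ[y/v](σ[v='t'](R)) → 1

|E| = 1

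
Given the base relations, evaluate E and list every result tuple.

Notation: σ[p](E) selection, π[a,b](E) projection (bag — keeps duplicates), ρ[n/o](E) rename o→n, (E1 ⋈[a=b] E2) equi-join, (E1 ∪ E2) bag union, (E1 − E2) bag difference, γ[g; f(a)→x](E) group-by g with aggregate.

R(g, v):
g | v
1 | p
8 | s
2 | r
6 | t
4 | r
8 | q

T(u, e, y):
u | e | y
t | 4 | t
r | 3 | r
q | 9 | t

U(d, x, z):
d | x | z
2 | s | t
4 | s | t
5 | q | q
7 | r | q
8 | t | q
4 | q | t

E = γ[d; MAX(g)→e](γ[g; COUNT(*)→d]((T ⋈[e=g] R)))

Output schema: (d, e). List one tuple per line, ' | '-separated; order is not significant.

Subexpression sizes:
  T → 3
  R → 6
  (T ⋈[e=g] R) → 1
  γ[g; COUNT(*)→d]((T ⋈[e=g] R)) → 1
  γ[d; MAX(g)→e](γ[g; COUNT(*)→d]((T ⋈[e=g] R))) → 1

== RESULT ==
d | e
1 | 4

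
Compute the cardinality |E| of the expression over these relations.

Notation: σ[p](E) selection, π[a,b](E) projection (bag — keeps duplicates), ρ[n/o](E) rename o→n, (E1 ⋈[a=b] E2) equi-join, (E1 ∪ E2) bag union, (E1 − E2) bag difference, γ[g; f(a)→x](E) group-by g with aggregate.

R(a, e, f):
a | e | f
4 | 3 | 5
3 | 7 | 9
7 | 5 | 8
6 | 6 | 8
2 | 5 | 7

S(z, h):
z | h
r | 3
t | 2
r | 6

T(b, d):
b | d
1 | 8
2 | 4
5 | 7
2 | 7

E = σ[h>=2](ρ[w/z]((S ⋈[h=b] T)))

Per-node cardinality:
  S → 3
  T → 4
  (S ⋈[h=b] T) → 2
  ρ[w/z]((S ⋈[h=b] T)) → 2
  σ[h>=2](ρ[w/z]((S ⋈[h=b] T))) → 2

|E| = 2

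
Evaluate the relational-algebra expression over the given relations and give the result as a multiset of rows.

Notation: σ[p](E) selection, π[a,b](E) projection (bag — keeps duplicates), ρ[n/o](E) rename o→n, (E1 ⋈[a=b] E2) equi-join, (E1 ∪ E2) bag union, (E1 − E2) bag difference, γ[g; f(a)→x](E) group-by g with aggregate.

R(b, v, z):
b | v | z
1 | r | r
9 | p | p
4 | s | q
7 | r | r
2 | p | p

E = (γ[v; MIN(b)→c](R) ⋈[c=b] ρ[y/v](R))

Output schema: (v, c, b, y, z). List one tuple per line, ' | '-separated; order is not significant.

Per-node cardinality:
  R → 5
  γ[v; MIN(b)→c](R) → 3
  R → 5
  ρ[y/v](R) → 5
  (γ[v; MIN(b)→c](R) ⋈[c=b] ρ[y/v](R)) → 3

== RESULT ==
v | c | b | y | z
p | 2 | 2 | p | p
r | 1 | 1 | r | r
s | 4 | 4 | s | q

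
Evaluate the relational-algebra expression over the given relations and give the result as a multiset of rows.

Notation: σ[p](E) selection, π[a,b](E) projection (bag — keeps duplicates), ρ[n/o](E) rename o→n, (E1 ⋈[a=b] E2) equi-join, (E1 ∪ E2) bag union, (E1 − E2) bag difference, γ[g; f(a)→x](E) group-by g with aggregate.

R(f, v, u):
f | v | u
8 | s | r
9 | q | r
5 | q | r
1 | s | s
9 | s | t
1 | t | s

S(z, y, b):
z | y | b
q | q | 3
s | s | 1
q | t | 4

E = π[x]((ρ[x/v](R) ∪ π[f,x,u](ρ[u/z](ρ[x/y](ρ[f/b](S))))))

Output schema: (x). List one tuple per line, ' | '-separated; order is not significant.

Stepwise |·|:
  R → 6
  ρ[x/v](R) → 6
  S → 3
  ρ[f/b](S) → 3
  ρ[x/y](ρ[f/b](S)) → 3
  ρ[u/z](ρ[x/y](ρ[f/b](S))) → 3
  π[f,x,u](ρ[u/z](ρ[x/y](ρ[f/b](S)))) → 3
  (ρ[x/v](R) ∪ π[f,x,u](ρ[u/z](ρ[x/y](ρ[f/b](S))))) → 9
  π[x]((ρ[x/v](R) ∪ π[f,x,u](ρ[u/z](ρ[x/y](ρ[f/b](S)))))) → 9

== RESULT ==
x
q
q
q
s
s
s
s
t
t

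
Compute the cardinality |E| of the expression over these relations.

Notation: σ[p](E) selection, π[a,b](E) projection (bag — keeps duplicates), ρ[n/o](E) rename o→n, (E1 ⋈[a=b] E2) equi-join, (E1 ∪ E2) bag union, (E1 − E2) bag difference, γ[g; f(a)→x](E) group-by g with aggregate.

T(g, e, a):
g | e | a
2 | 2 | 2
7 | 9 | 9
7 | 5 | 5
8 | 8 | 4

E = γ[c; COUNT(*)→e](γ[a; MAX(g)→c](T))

Subexpression sizes:
  T → 4
  γ[a; MAX(g)→c](T) → 4
  γ[c; COUNT(*)→e](γ[a; MAX(g)→c](T)) → 3

|E| = 3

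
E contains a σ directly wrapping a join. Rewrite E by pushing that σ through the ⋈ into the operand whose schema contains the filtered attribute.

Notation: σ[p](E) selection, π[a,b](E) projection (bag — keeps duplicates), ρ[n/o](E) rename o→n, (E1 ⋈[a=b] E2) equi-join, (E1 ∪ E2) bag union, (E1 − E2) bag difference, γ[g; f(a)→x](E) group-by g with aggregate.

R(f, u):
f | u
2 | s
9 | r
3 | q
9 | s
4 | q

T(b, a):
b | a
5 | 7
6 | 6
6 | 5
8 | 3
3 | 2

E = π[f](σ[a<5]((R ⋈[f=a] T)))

σ filters on a, owned by the right side.
E' = π[f]((R ⋈[f=a] σ[a<5](T)))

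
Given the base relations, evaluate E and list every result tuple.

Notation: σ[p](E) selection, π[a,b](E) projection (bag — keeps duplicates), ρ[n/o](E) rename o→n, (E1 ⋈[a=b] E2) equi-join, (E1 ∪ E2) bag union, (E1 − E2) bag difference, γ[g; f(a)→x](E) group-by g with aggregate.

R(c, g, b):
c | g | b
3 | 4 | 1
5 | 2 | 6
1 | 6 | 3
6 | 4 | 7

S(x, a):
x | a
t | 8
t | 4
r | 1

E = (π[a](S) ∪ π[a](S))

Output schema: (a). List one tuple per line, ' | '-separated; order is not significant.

Subexpression sizes:
  S → 3
  π[a](S) → 3
  S → 3
  π[a](S) → 3
  (π[a](S) ∪ π[a](S)) → 6

== RESULT ==
a
1
1
4
4
8
8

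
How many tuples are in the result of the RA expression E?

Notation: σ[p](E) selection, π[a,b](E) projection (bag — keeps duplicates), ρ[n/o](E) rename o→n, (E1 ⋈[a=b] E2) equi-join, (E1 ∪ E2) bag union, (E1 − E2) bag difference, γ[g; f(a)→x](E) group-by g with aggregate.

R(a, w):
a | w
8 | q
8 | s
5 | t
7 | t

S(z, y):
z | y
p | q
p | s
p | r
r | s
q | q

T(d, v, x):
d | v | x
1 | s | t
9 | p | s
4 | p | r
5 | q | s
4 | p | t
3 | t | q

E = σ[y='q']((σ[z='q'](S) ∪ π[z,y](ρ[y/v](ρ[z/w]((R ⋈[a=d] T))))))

Row counts bottom-up:
  S → 5
  σ[z='q'](S) → 1
  R → 4
  T → 6
  (R ⋈[a=d] T) → 1
  ρ[z/w]((R ⋈[a=d] T)) → 1
  ρ[y/v](ρ[z/w]((R ⋈[a=d] T))) → 1
  π[z,y](ρ[y/v](ρ[z/w]((R ⋈[a=d] T)))) → 1
  (σ[z='q'](S) ∪ π[z,y](ρ[y/v](ρ[z/w]((R ⋈[a=d] T))))) → 2
  σ[y='q']((σ[z='q'](S) ∪ π[z,y](ρ[y/v](ρ[z/w]((R ⋈[a=d] T)))))) → 2

|E| = 2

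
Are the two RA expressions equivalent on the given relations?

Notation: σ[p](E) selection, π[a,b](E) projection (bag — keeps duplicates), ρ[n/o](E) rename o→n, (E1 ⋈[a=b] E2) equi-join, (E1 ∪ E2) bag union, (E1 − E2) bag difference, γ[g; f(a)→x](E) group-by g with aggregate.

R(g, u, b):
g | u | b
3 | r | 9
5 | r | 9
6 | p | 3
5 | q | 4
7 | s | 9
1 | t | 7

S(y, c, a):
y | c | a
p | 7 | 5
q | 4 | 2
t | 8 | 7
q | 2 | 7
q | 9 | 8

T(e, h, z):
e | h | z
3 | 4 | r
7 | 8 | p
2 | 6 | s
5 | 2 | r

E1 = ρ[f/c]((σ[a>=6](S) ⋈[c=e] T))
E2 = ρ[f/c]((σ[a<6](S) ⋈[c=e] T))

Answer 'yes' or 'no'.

E1 stepwise |·|:
  S → 5
  σ[a>=6](S) → 3
  T → 4
  (σ[a>=6](S) ⋈[c=e] T) → 1
  ρ[f/c]((σ[a>=6](S) ⋈[c=e] T)) → 1
E2 stepwise |·|:
  S → 5
  σ[a<6](S) → 2
  T → 4
  (σ[a<6](S) ⋈[c=e] T) → 1
  ρ[f/c]((σ[a<6](S) ⋈[c=e] T)) → 1

E1 result:
y | f | a | e | h | z
q | 2 | 7 | 2 | 6 | s
E2 result:
y | f | a | e | h | z
p | 7 | 5 | 7 | 8 | p
Witness: ('p', 7, 5, 7, 8, 'p') appears 0× in E1 but 1× in E2.

no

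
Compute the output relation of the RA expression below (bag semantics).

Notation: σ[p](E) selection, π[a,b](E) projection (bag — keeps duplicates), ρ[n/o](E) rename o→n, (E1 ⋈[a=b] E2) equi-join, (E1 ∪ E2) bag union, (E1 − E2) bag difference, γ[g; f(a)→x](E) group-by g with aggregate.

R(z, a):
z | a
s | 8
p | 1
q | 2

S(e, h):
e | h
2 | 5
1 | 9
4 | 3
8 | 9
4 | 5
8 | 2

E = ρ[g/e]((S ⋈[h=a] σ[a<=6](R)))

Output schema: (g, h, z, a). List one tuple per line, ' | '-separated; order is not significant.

Subexpression sizes:
  S → 6
  R → 3
  σ[a<=6](R) → 2
  (S ⋈[h=a] σ[a<=6](R)) → 1
  ρ[g/e]((S ⋈[h=a] σ[a<=6](R))) → 1

== RESULT ==
g | h | z | a
8 | 2 | q | 2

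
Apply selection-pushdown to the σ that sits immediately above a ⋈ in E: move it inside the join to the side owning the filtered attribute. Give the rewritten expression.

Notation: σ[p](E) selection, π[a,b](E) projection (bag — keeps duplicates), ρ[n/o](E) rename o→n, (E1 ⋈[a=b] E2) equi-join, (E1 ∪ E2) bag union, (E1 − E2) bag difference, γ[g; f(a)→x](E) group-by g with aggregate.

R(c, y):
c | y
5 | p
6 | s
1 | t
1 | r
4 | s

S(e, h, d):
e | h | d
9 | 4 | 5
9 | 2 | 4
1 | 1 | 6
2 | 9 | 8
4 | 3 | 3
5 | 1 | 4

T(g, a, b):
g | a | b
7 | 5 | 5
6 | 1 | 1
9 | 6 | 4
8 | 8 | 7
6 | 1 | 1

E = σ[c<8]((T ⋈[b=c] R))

σ filters on c, owned by the right side.
E' = (T ⋈[b=c] σ[c<8](R))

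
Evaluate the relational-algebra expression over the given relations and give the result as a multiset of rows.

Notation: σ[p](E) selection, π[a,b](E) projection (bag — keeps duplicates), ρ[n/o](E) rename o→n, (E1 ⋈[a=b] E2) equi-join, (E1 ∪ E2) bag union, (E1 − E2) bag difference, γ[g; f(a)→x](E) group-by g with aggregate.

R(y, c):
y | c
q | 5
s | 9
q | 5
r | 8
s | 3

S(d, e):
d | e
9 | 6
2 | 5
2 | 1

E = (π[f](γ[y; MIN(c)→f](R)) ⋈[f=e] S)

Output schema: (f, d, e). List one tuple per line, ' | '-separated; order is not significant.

Row counts bottom-up:
  R → 5
  γ[y; MIN(c)→f](R) → 3
  π[f](γ[y; MIN(c)→f](R)) → 3
  S → 3
  (π[f](γ[y; MIN(c)→f](R)) ⋈[f=e] S) → 1

== RESULT ==
f | d | e
5 | 2 | 5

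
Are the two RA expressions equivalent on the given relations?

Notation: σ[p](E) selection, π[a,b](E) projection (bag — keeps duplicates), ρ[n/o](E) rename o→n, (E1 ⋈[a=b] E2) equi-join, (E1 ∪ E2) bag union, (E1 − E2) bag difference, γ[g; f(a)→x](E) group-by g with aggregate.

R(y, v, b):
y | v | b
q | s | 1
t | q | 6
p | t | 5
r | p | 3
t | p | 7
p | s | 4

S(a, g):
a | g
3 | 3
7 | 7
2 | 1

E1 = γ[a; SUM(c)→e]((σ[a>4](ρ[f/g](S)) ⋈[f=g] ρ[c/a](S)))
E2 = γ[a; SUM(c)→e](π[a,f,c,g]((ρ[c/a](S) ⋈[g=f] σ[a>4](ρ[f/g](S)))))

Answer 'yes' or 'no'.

E1 subexpression sizes:
  S → 3
  ρ[f/g](S) → 3
  σ[a>4](ρ[f/g](S)) → 1
  S → 3
  ρ[c/a](S) → 3
  (σ[a>4](ρ[f/g](S)) ⋈[f=g] ρ[c/a](S)) → 1
  γ[a; SUM(c)→e]((σ[a>4](ρ[f/g](S)) ⋈[f=g] ρ[c/a](S))) → 1
E2 subexpression sizes:
  S → 3
  ρ[c/a](S) → 3
  S → 3
  ρ[f/g](S) → 3
  σ[a>4](ρ[f/g](S)) → 1
  (ρ[c/a](S) ⋈[g=f] σ[a>4](ρ[f/g](S))) → 1
  π[a,f,c,g]((ρ[c/a](S) ⋈[g=f] σ[a>4](ρ[f/g](S)))) → 1
  γ[a; SUM(c)→e](π[a,f,c,g]((ρ[c/a](S) ⋈[g=f] σ[a>4](ρ[f/g](S))))) → 1

E1 and E2 produce the same multiset:
a | e
7 | 7

yes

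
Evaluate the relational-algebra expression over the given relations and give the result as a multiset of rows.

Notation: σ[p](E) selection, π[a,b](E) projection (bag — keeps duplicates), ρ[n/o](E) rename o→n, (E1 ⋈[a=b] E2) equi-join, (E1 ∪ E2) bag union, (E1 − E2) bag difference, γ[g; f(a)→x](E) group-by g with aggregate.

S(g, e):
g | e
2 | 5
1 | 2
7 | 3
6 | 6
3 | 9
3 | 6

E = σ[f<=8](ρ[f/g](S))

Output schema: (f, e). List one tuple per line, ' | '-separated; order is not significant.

Subexpression sizes:
  S → 6
  ρ[f/g](S) → 6
  σ[f<=8](ρ[f/g](S)) → 6

== RESULT ==
f | e
1 | 2
2 | 5
3 | 6
3 | 9
6 | 6
7 | 3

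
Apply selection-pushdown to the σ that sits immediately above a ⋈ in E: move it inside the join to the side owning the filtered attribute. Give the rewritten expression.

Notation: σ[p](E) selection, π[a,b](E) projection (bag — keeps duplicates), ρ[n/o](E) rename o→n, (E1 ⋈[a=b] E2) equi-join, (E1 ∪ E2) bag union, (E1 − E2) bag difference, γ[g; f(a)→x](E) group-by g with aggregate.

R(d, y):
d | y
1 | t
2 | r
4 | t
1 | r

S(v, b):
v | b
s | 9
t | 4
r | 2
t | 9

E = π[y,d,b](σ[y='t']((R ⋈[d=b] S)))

σ filters on y, owned by the left side.
E' = π[y,d,b]((σ[y='t'](R) ⋈[d=b] S))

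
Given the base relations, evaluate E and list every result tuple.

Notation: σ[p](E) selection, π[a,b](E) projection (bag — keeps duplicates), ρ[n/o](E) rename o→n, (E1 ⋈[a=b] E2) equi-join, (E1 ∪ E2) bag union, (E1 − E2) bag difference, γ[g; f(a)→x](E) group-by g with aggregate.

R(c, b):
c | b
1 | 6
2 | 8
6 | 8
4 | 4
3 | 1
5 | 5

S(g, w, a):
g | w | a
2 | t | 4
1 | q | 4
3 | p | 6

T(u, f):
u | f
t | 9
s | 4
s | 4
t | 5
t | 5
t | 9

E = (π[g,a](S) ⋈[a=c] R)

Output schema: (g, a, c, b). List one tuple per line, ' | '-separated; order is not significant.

Per-node cardinality:
  S → 3
  π[g,a](S) → 3
  R → 6
  (π[g,a](S) ⋈[a=c] R) → 3

== RESULT ==
g | a | c | b
1 | 4 | 4 | 4
2 | 4 | 4 | 4
3 | 6 | 6 | 8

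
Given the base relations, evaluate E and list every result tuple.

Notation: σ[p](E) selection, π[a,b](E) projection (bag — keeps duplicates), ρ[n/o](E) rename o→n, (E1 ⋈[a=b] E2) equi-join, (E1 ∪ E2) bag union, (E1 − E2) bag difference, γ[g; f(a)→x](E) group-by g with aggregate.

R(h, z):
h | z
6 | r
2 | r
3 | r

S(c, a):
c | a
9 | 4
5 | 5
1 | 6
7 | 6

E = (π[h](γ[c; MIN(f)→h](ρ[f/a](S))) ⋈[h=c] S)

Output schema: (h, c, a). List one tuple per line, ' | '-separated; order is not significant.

Stepwise |·|:
  S → 4
  ρ[f/a](S) → 4
  γ[c; MIN(f)→h](ρ[f/a](S)) → 4
  π[h](γ[c; MIN(f)→h](ρ[f/a](S))) → 4
  S → 4
  (π[h](γ[c; MIN(f)→h](ρ[f/a](S))) ⋈[h=c] S) → 1

== RESULT ==
h | c | a
5 | 5 | 5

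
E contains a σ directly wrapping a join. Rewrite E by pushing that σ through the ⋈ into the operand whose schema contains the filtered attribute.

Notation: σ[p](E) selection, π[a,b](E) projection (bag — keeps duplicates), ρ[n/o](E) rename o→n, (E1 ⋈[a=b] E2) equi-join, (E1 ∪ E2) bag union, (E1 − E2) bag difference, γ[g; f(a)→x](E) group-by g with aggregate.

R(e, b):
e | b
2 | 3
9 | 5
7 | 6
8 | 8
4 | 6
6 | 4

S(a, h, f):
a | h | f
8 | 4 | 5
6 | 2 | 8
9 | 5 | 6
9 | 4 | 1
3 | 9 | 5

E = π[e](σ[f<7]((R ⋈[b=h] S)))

σ filters on f, owned by the right side.
E' = π[e]((R ⋈[b=h] σ[f<7](S)))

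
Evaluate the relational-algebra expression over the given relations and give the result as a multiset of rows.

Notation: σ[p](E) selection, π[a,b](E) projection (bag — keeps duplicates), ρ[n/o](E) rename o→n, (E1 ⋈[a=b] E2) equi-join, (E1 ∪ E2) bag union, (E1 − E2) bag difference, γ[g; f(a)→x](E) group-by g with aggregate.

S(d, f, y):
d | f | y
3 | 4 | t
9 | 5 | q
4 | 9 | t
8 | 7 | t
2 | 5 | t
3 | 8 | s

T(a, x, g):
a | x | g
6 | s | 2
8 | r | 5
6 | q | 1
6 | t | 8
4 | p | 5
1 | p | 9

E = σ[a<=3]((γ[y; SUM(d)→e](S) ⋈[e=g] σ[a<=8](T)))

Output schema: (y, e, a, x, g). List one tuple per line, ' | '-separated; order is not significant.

Row counts bottom-up:
  S → 6
  γ[y; SUM(d)→e](S) → 3
  T → 6
  σ[a<=8](T) → 6
  (γ[y; SUM(d)→e](S) ⋈[e=g] σ[a<=8](T)) → 1
  σ[a<=3]((γ[y; SUM(d)→e](S) ⋈[e=g] σ[a<=8](T))) → 1

== RESULT ==
y | e | a | x | g
q | 9 | 1 | p | 9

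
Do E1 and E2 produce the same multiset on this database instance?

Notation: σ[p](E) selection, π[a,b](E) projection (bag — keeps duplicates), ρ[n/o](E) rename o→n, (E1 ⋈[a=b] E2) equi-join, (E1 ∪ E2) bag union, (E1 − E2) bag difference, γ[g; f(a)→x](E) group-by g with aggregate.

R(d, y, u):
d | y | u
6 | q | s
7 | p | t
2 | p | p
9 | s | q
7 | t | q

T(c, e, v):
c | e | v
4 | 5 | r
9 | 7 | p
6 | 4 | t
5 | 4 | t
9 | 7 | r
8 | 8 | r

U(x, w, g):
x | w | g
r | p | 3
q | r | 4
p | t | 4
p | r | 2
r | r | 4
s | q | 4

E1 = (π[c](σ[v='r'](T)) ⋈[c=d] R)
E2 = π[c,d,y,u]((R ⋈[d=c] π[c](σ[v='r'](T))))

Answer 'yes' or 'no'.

E1 subexpression sizes:
  T → 6
  σ[v='r'](T) → 3
  π[c](σ[v='r'](T)) → 3
  R → 5
  (π[c](σ[v='r'](T)) ⋈[c=d] R) → 1
E2 subexpression sizes:
  R → 5
  T → 6
  σ[v='r'](T) → 3
  π[c](σ[v='r'](T)) → 3
  (R ⋈[d=c] π[c](σ[v='r'](T))) → 1
  π[c,d,y,u]((R ⋈[d=c] π[c](σ[v='r'](T)))) → 1

E1 and E2 produce the same multiset:
c | d | y | u
9 | 9 | s | q

yes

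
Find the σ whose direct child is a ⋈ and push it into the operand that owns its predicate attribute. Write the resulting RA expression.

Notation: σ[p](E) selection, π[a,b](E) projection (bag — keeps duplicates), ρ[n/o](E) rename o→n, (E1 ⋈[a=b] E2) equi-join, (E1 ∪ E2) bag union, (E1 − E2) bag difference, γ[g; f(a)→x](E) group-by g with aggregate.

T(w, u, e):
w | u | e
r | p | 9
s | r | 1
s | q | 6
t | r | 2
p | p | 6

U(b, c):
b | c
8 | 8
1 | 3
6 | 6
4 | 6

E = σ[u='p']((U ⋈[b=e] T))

σ filters on u, owned by the right side.
E' = (U ⋈[b=e] σ[u='p'](T))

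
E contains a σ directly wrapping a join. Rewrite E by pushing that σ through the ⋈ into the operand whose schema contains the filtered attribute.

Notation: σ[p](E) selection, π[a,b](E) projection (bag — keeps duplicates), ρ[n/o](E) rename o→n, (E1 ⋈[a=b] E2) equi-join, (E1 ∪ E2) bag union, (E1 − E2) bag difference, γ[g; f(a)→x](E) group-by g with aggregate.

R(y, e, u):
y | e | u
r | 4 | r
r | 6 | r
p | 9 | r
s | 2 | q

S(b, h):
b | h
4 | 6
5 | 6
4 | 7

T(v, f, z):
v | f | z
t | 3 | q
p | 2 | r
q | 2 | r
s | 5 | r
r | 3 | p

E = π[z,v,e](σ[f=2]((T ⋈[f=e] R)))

σ filters on f, owned by the left side.
E' = π[z,v,e]((σ[f=2](T) ⋈[f=e] R))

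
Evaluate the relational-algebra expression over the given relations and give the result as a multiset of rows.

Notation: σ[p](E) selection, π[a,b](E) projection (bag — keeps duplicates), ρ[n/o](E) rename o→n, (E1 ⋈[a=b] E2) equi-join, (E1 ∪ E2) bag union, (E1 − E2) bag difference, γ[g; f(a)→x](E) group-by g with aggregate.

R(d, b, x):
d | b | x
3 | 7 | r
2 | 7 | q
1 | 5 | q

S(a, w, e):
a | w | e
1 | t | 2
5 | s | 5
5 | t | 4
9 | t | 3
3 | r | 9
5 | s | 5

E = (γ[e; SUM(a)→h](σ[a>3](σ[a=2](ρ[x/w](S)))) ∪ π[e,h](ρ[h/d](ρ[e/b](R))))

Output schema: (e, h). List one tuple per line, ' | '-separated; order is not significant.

Row counts bottom-up:
  S → 6
  ρ[x/w](S) → 6
  σ[a=2](ρ[x/w](S)) → 0
  σ[a>3](σ[a=2](ρ[x/w](S))) → 0
  γ[e; SUM(a)→h](σ[a>3](σ[a=2](ρ[x/w](S)))) → 0
  R → 3
  ρ[e/b](R) → 3
  ρ[h/d](ρ[e/b](R)) → 3
  π[e,h](ρ[h/d](ρ[e/b](R))) → 3
  (γ[e; SUM(a)→h](σ[a>3](σ[a=2](ρ[x/w](S)))) ∪ π[e,h](ρ[h/d](ρ[e/b](R)))) → 3

== RESULT ==
e | h
5 | 1
7 | 2
7 | 3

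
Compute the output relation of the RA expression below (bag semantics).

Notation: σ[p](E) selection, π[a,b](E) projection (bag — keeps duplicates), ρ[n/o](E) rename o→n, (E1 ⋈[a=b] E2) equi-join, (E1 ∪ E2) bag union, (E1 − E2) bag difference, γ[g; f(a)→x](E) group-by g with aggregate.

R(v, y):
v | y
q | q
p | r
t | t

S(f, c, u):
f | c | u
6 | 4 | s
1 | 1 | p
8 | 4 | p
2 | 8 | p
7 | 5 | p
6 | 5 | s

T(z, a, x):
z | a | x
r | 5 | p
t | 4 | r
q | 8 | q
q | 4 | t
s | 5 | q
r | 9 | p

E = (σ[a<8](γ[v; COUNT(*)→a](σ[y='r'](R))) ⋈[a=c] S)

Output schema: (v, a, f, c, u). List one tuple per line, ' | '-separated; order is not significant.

Stepwise |·|:
  R → 3
  σ[y='r'](R) → 1
  γ[v; COUNT(*)→a](σ[y='r'](R)) → 1
  σ[a<8](γ[v; COUNT(*)→a](σ[y='r'](R))) → 1
  S → 6
  (σ[a<8](γ[v; COUNT(*)→a](σ[y='r'](R))) ⋈[a=c] S) → 1

== RESULT ==
v | a | f | c | u
p | 1 | 1 | 1 | p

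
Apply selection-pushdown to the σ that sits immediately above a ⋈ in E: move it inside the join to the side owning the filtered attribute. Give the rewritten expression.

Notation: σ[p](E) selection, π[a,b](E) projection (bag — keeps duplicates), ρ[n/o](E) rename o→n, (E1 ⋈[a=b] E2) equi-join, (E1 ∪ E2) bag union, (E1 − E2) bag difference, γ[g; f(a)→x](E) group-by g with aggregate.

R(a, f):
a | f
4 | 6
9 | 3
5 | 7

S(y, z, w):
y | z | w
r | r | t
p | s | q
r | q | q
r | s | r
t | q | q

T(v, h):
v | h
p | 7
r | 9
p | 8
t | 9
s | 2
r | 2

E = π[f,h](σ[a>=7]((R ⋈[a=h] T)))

σ filters on a, owned by the left side.
E' = π[f,h]((σ[a>=7](R) ⋈[a=h] T))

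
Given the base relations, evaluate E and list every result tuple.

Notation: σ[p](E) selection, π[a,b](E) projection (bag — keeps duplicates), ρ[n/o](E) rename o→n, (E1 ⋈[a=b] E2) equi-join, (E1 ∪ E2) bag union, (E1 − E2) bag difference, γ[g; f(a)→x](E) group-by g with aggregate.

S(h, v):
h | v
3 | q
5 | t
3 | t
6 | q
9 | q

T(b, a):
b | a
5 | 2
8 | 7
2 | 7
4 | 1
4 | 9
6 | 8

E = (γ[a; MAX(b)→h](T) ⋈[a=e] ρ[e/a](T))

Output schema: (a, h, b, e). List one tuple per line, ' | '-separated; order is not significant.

Row counts bottom-up:
  T → 6
  γ[a; MAX(b)→h](T) → 5
  T → 6
  ρ[e/a](T) → 6
  (γ[a; MAX(b)→h](T) ⋈[a=e] ρ[e/a](T)) → 6

== RESULT ==
a | h | b | e
1 | 4 | 4 | 1
2 | 5 | 5 | 2
7 | 8 | 2 | 7
7 | 8 | 8 | 7
8 | 6 | 6 | 8
9 | 4 | 4 | 9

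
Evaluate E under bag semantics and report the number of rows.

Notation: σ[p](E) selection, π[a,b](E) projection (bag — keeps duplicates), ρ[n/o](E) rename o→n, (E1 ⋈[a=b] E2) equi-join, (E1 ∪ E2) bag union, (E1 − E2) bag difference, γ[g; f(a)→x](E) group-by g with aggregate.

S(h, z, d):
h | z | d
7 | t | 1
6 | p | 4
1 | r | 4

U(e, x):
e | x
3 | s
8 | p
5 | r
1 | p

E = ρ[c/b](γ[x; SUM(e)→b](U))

Stepwise |·|:
  U → 4
  γ[x; SUM(e)→b](U) → 3
  ρ[c/b](γ[x; SUM(e)→b](U)) → 3

|E| = 3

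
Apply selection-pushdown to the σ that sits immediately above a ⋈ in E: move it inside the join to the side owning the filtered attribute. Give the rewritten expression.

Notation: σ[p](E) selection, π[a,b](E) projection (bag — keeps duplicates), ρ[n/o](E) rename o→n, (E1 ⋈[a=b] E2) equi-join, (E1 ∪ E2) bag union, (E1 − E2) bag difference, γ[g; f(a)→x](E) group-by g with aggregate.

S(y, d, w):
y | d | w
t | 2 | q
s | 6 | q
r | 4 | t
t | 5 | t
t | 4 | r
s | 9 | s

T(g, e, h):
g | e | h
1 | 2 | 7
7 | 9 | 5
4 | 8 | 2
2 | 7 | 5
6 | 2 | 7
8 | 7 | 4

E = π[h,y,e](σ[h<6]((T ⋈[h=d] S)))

σ filters on h, owned by the left side.
E' = π[h,y,e]((σ[h<6](T) ⋈[h=d] S))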